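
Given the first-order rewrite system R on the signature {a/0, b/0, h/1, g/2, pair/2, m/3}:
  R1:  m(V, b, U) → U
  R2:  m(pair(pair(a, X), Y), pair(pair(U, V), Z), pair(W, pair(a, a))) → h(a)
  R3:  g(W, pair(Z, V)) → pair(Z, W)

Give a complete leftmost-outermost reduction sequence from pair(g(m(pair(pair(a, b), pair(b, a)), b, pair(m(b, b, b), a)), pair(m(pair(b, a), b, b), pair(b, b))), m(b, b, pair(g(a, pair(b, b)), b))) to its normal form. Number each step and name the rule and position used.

1. pair(g(m(pair(pair(a, b), pair(b, a)), b, pair(m(b, b, b), a)), pair(m(pair(b, a), b, b), pair(b, b))), m(b, b, pair(g(a, pair(b, b)), b)))  →  pair(pair(m(pair(b, a), b, b), m(pair(pair(a, b), pair(b, a)), b, pair(m(b, b, b), a))), m(b, b, pair(g(a, pair(b, b)), b)))   [R3 at 1]
2. pair(pair(m(pair(b, a), b, b), m(pair(pair(a, b), pair(b, a)), b, pair(m(b, b, b), a))), m(b, b, pair(g(a, pair(b, b)), b)))  →  pair(pair(b, m(pair(pair(a, b), pair(b, a)), b, pair(m(b, b, b), a))), m(b, b, pair(g(a, pair(b, b)), b)))   [R1 at 1.1]
3. pair(pair(b, m(pair(pair(a, b), pair(b, a)), b, pair(m(b, b, b), a))), m(b, b, pair(g(a, pair(b, b)), b)))  →  pair(pair(b, pair(m(b, b, b), a)), m(b, b, pair(g(a, pair(b, b)), b)))   [R1 at 1.2]
4. pair(pair(b, pair(m(b, b, b), a)), m(b, b, pair(g(a, pair(b, b)), b)))  →  pair(pair(b, pair(b, a)), m(b, b, pair(g(a, pair(b, b)), b)))   [R1 at 1.2.1]
5. pair(pair(b, pair(b, a)), m(b, b, pair(g(a, pair(b, b)), b)))  →  pair(pair(b, pair(b, a)), pair(g(a, pair(b, b)), b))   [R1 at 2]
6. pair(pair(b, pair(b, a)), pair(g(a, pair(b, b)), b))  →  pair(pair(b, pair(b, a)), pair(pair(b, a), b))   [R3 at 2.1]

pair(pair(b, pair(b, a)), pair(pair(b, a), b))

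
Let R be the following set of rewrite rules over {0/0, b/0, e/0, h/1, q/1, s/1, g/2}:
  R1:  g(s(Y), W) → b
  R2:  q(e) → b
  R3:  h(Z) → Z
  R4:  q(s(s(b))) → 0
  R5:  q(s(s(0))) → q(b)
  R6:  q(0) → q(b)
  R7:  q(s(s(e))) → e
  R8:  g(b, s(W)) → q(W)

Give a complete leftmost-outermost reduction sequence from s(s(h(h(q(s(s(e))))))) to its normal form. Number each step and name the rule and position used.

s(s(e))

1. s(s(h(h(q(s(s(e)))))))  →  s(s(h(q(s(s(e))))))   [R3 at 1.1]
2. s(s(h(q(s(s(e))))))  →  s(s(q(s(s(e)))))   [R3 at 1.1]
3. s(s(q(s(s(e)))))  →  s(s(e))   [R7 at 1.1]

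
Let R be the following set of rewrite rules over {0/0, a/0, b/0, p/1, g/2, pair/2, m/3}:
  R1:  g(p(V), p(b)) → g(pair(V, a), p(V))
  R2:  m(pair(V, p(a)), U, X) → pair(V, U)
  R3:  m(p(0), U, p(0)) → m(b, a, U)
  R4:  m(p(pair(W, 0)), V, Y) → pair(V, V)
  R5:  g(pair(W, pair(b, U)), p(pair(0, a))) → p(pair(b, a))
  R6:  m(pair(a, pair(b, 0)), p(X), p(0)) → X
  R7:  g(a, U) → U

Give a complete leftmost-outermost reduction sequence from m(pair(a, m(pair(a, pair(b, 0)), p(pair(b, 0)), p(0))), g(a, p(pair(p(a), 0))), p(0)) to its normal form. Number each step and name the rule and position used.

1. m(pair(a, m(pair(a, pair(b, 0)), p(pair(b, 0)), p(0))), g(a, p(pair(p(a), 0))), p(0))  →  m(pair(a, pair(b, 0)), g(a, p(pair(p(a), 0))), p(0))   [R6 at 1.2]
2. m(pair(a, pair(b, 0)), g(a, p(pair(p(a), 0))), p(0))  →  m(pair(a, pair(b, 0)), p(pair(p(a), 0)), p(0))   [R7 at 2]
3. m(pair(a, pair(b, 0)), p(pair(p(a), 0)), p(0))  →  pair(p(a), 0)   [R6 at ε]

pair(p(a), 0)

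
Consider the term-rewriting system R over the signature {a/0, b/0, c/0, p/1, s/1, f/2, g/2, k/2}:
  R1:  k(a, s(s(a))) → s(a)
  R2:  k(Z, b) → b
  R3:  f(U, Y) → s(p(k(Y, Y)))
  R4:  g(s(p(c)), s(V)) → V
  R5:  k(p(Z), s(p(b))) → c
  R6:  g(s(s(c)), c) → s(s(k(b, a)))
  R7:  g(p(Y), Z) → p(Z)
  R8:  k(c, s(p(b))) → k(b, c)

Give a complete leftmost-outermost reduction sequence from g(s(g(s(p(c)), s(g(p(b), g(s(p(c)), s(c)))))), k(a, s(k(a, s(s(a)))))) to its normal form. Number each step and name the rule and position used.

1. g(s(g(s(p(c)), s(g(p(b), g(s(p(c)), s(c)))))), k(a, s(k(a, s(s(a))))))  →  g(s(g(p(b), g(s(p(c)), s(c)))), k(a, s(k(a, s(s(a))))))   [R4 at 1.1]
2. g(s(g(p(b), g(s(p(c)), s(c)))), k(a, s(k(a, s(s(a))))))  →  g(s(p(g(s(p(c)), s(c)))), k(a, s(k(a, s(s(a))))))   [R7 at 1.1]
3. g(s(p(g(s(p(c)), s(c)))), k(a, s(k(a, s(s(a))))))  →  g(s(p(c)), k(a, s(k(a, s(s(a))))))   [R4 at 1.1.1]
4. g(s(p(c)), k(a, s(k(a, s(s(a))))))  →  g(s(p(c)), k(a, s(s(a))))   [R1 at 2.2.1]
5. g(s(p(c)), k(a, s(s(a))))  →  g(s(p(c)), s(a))   [R1 at 2]
6. g(s(p(c)), s(a))  →  a   [R4 at ε]

a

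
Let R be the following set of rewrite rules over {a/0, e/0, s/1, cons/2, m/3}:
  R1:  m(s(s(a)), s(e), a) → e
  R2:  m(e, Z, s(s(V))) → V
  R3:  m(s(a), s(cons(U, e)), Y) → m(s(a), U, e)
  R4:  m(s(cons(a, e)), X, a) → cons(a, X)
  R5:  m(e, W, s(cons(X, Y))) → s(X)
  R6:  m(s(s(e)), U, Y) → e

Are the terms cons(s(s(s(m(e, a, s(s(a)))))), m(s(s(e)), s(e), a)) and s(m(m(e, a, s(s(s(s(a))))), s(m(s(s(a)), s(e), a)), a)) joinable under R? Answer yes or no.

Reduce t₁ = cons(s(s(s(m(e, a, s(s(a)))))), m(s(s(e)), s(e), a)):
1. cons(s(s(s(m(e, a, s(s(a)))))), m(s(s(e)), s(e), a))  →  cons(s(s(s(a))), m(s(s(e)), s(e), a))   [R2 at 1.1.1.1]
2. cons(s(s(s(a))), m(s(s(e)), s(e), a))  →  cons(s(s(s(a))), e)   [R6 at 2]

Reduce t₂ = s(m(m(e, a, s(s(s(s(a))))), s(m(s(s(a)), s(e), a)), a)):
1. s(m(m(e, a, s(s(s(s(a))))), s(m(s(s(a)), s(e), a)), a))  →  s(m(s(s(a)), s(m(s(s(a)), s(e), a)), a))   [R2 at 1.1]
2. s(m(s(s(a)), s(m(s(s(a)), s(e), a)), a))  →  s(m(s(s(a)), s(e), a))   [R1 at 1.2.1]
3. s(m(s(s(a)), s(e), a))  →  s(e)   [R1 at 1]

no — NF(t₁) = cons(s(s(s(a))), e), NF(t₂) = s(e)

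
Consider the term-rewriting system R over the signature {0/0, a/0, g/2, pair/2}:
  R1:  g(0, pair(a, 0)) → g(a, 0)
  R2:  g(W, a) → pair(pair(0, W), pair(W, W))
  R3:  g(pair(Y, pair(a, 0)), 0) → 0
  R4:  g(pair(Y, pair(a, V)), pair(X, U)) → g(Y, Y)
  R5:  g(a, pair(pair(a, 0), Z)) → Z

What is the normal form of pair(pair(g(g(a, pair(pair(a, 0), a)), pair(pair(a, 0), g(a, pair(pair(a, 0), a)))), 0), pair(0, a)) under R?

pair(pair(a, 0), pair(0, a))

1. pair(pair(g(g(a, pair(pair(a, 0), a)), pair(pair(a, 0), g(a, pair(pair(a, 0), a)))), 0), pair(0, a))  →  pair(pair(g(a, pair(pair(a, 0), g(a, pair(pair(a, 0), a)))), 0), pair(0, a))   [R5 at 1.1.1]
2. pair(pair(g(a, pair(pair(a, 0), g(a, pair(pair(a, 0), a)))), 0), pair(0, a))  →  pair(pair(g(a, pair(pair(a, 0), a)), 0), pair(0, a))   [R5 at 1.1]
3. pair(pair(g(a, pair(pair(a, 0), a)), 0), pair(0, a))  →  pair(pair(a, 0), pair(0, a))   [R5 at 1.1]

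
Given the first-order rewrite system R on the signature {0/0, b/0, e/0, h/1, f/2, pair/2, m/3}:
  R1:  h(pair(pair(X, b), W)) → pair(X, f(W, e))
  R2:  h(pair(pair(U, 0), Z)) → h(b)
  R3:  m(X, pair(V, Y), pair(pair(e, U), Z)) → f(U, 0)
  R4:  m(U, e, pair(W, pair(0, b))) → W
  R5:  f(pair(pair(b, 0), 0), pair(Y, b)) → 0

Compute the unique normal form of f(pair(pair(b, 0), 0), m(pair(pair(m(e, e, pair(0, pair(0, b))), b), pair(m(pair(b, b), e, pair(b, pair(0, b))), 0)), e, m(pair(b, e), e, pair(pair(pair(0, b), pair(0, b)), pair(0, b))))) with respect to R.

1. f(pair(pair(b, 0), 0), m(pair(pair(m(e, e, pair(0, pair(0, b))), b), pair(m(pair(b, b), e, pair(b, pair(0, b))), 0)), e, m(pair(b, e), e, pair(pair(pair(0, b), pair(0, b)), pair(0, b)))))  →  f(pair(pair(b, 0), 0), m(pair(pair(0, b), pair(m(pair(b, b), e, pair(b, pair(0, b))), 0)), e, m(pair(b, e), e, pair(pair(pair(0, b), pair(0, b)), pair(0, b)))))   [R4 at 2.1.1.1]
2. f(pair(pair(b, 0), 0), m(pair(pair(0, b), pair(m(pair(b, b), e, pair(b, pair(0, b))), 0)), e, m(pair(b, e), e, pair(pair(pair(0, b), pair(0, b)), pair(0, b)))))  →  f(pair(pair(b, 0), 0), m(pair(pair(0, b), pair(b, 0)), e, m(pair(b, e), e, pair(pair(pair(0, b), pair(0, b)), pair(0, b)))))   [R4 at 2.1.2.1]
3. f(pair(pair(b, 0), 0), m(pair(pair(0, b), pair(b, 0)), e, m(pair(b, e), e, pair(pair(pair(0, b), pair(0, b)), pair(0, b)))))  →  f(pair(pair(b, 0), 0), m(pair(pair(0, b), pair(b, 0)), e, pair(pair(0, b), pair(0, b))))   [R4 at 2.3]
4. f(pair(pair(b, 0), 0), m(pair(pair(0, b), pair(b, 0)), e, pair(pair(0, b), pair(0, b))))  →  f(pair(pair(b, 0), 0), pair(0, b))   [R4 at 2]
5. f(pair(pair(b, 0), 0), pair(0, b))  →  0   [R5 at ε]

0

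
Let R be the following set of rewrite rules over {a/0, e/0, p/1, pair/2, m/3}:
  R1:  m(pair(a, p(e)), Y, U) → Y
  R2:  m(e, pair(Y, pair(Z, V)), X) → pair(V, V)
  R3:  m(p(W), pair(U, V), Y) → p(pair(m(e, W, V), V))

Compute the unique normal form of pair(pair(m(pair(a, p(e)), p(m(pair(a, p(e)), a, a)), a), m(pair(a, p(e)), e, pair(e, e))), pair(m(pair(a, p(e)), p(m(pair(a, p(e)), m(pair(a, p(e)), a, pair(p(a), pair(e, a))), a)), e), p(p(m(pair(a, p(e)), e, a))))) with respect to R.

1. pair(pair(m(pair(a, p(e)), p(m(pair(a, p(e)), a, a)), a), m(pair(a, p(e)), e, pair(e, e))), pair(m(pair(a, p(e)), p(m(pair(a, p(e)), m(pair(a, p(e)), a, pair(p(a), pair(e, a))), a)), e), p(p(m(pair(a, p(e)), e, a)))))  →  pair(pair(p(m(pair(a, p(e)), a, a)), m(pair(a, p(e)), e, pair(e, e))), pair(m(pair(a, p(e)), p(m(pair(a, p(e)), m(pair(a, p(e)), a, pair(p(a), pair(e, a))), a)), e), p(p(m(pair(a, p(e)), e, a)))))   [R1 at 1.1]
2. pair(pair(p(m(pair(a, p(e)), a, a)), m(pair(a, p(e)), e, pair(e, e))), pair(m(pair(a, p(e)), p(m(pair(a, p(e)), m(pair(a, p(e)), a, pair(p(a), pair(e, a))), a)), e), p(p(m(pair(a, p(e)), e, a)))))  →  pair(pair(p(a), m(pair(a, p(e)), e, pair(e, e))), pair(m(pair(a, p(e)), p(m(pair(a, p(e)), m(pair(a, p(e)), a, pair(p(a), pair(e, a))), a)), e), p(p(m(pair(a, p(e)), e, a)))))   [R1 at 1.1.1]
3. pair(pair(p(a), m(pair(a, p(e)), e, pair(e, e))), pair(m(pair(a, p(e)), p(m(pair(a, p(e)), m(pair(a, p(e)), a, pair(p(a), pair(e, a))), a)), e), p(p(m(pair(a, p(e)), e, a)))))  →  pair(pair(p(a), e), pair(m(pair(a, p(e)), p(m(pair(a, p(e)), m(pair(a, p(e)), a, pair(p(a), pair(e, a))), a)), e), p(p(m(pair(a, p(e)), e, a)))))   [R1 at 1.2]
4. pair(pair(p(a), e), pair(m(pair(a, p(e)), p(m(pair(a, p(e)), m(pair(a, p(e)), a, pair(p(a), pair(e, a))), a)), e), p(p(m(pair(a, p(e)), e, a)))))  →  pair(pair(p(a), e), pair(p(m(pair(a, p(e)), m(pair(a, p(e)), a, pair(p(a), pair(e, a))), a)), p(p(m(pair(a, p(e)), e, a)))))   [R1 at 2.1]
5. pair(pair(p(a), e), pair(p(m(pair(a, p(e)), m(pair(a, p(e)), a, pair(p(a), pair(e, a))), a)), p(p(m(pair(a, p(e)), e, a)))))  →  pair(pair(p(a), e), pair(p(m(pair(a, p(e)), a, pair(p(a), pair(e, a)))), p(p(m(pair(a, p(e)), e, a)))))   [R1 at 2.1.1]
6. pair(pair(p(a), e), pair(p(m(pair(a, p(e)), a, pair(p(a), pair(e, a)))), p(p(m(pair(a, p(e)), e, a)))))  →  pair(pair(p(a), e), pair(p(a), p(p(m(pair(a, p(e)), e, a)))))   [R1 at 2.1.1]
7. pair(pair(p(a), e), pair(p(a), p(p(m(pair(a, p(e)), e, a)))))  →  pair(pair(p(a), e), pair(p(a), p(p(e))))   [R1 at 2.2.1.1]

pair(pair(p(a), e), pair(p(a), p(p(e))))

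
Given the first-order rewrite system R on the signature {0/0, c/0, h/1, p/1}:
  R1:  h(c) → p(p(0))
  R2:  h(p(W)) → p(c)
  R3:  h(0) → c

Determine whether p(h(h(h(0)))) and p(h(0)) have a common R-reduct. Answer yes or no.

no — NF(t₁) = p(p(c)), NF(t₂) = p(c)

Reduce t₁ = p(h(h(h(0)))):
1. p(h(h(h(0))))  →  p(h(h(c)))   [R3 at 1.1.1]
2. p(h(h(c)))  →  p(h(p(p(0))))   [R1 at 1.1]
3. p(h(p(p(0))))  →  p(p(c))   [R2 at 1]

Reduce t₂ = p(h(0)):
1. p(h(0))  →  p(c)   [R3 at 1]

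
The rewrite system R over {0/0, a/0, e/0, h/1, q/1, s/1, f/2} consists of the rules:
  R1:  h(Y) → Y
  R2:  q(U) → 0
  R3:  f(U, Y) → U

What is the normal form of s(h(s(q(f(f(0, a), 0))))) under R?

1. s(h(s(q(f(f(0, a), 0)))))  →  s(s(q(f(f(0, a), 0))))   [R1 at 1]
2. s(s(q(f(f(0, a), 0))))  →  s(s(0))   [R2 at 1.1]

s(s(0))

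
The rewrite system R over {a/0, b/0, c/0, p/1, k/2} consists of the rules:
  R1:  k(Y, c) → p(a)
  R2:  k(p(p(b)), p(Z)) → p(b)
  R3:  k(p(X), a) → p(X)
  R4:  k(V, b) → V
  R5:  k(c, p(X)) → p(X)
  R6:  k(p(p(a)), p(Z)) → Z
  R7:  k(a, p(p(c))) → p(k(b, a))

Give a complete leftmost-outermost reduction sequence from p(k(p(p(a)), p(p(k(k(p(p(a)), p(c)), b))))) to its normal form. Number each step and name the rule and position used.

1. p(k(p(p(a)), p(p(k(k(p(p(a)), p(c)), b)))))  →  p(p(k(k(p(p(a)), p(c)), b)))   [R6 at 1]
2. p(p(k(k(p(p(a)), p(c)), b)))  →  p(p(k(p(p(a)), p(c))))   [R4 at 1.1]
3. p(p(k(p(p(a)), p(c))))  →  p(p(c))   [R6 at 1.1]

p(p(c))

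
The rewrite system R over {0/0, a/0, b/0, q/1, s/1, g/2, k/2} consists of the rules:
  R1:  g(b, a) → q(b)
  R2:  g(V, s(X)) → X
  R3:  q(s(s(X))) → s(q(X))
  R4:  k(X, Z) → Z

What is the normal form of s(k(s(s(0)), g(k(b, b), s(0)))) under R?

1. s(k(s(s(0)), g(k(b, b), s(0))))  →  s(g(k(b, b), s(0)))   [R4 at 1]
2. s(g(k(b, b), s(0)))  →  s(0)   [R2 at 1]

s(0)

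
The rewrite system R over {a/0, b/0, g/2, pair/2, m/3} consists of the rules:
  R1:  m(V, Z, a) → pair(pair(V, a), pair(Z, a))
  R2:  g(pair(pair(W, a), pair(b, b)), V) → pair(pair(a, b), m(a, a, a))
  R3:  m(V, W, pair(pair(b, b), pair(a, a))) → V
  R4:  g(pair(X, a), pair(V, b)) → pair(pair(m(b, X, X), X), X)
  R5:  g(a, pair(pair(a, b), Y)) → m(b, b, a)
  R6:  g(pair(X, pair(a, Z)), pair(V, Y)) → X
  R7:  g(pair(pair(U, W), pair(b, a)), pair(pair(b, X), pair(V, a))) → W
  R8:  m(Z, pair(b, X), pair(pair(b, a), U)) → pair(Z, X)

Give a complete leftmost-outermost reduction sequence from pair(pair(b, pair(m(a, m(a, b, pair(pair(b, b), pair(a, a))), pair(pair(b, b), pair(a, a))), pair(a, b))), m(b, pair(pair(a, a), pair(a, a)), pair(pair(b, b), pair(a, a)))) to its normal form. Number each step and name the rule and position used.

1. pair(pair(b, pair(m(a, m(a, b, pair(pair(b, b), pair(a, a))), pair(pair(b, b), pair(a, a))), pair(a, b))), m(b, pair(pair(a, a), pair(a, a)), pair(pair(b, b), pair(a, a))))  →  pair(pair(b, pair(a, pair(a, b))), m(b, pair(pair(a, a), pair(a, a)), pair(pair(b, b), pair(a, a))))   [R3 at 1.2.1]
2. pair(pair(b, pair(a, pair(a, b))), m(b, pair(pair(a, a), pair(a, a)), pair(pair(b, b), pair(a, a))))  →  pair(pair(b, pair(a, pair(a, b))), b)   [R3 at 2]

pair(pair(b, pair(a, pair(a, b))), b)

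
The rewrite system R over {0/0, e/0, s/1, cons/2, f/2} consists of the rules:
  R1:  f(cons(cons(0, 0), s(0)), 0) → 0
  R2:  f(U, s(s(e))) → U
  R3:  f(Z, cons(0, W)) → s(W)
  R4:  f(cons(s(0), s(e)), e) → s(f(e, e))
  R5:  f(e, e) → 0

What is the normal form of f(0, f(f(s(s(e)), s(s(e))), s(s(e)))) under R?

0

1. f(0, f(f(s(s(e)), s(s(e))), s(s(e))))  →  f(0, f(s(s(e)), s(s(e))))   [R2 at 2]
2. f(0, f(s(s(e)), s(s(e))))  →  f(0, s(s(e)))   [R2 at 2]
3. f(0, s(s(e)))  →  0   [R2 at ε]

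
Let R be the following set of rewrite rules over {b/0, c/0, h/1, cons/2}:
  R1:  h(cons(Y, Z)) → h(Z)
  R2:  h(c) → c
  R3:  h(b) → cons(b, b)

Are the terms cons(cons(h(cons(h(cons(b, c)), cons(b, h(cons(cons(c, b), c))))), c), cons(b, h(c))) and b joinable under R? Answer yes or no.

no — NF(t₁) = cons(cons(c, c), cons(b, c)), NF(t₂) = b

Reduce t₁ = cons(cons(h(cons(h(cons(b, c)), cons(b, h(cons(cons(c, b), c))))), c), cons(b, h(c))):
1. cons(cons(h(cons(h(cons(b, c)), cons(b, h(cons(cons(c, b), c))))), c), cons(b, h(c)))  →  cons(cons(h(cons(b, h(cons(cons(c, b), c)))), c), cons(b, h(c)))   [R1 at 1.1]
2. cons(cons(h(cons(b, h(cons(cons(c, b), c)))), c), cons(b, h(c)))  →  cons(cons(h(h(cons(cons(c, b), c))), c), cons(b, h(c)))   [R1 at 1.1]
3. cons(cons(h(h(cons(cons(c, b), c))), c), cons(b, h(c)))  →  cons(cons(h(h(c)), c), cons(b, h(c)))   [R1 at 1.1.1]
4. cons(cons(h(h(c)), c), cons(b, h(c)))  →  cons(cons(h(c), c), cons(b, h(c)))   [R2 at 1.1.1]
5. cons(cons(h(c), c), cons(b, h(c)))  →  cons(cons(c, c), cons(b, h(c)))   [R2 at 1.1]
6. cons(cons(c, c), cons(b, h(c)))  →  cons(cons(c, c), cons(b, c))   [R2 at 2.2]

Reduce t₂ = b:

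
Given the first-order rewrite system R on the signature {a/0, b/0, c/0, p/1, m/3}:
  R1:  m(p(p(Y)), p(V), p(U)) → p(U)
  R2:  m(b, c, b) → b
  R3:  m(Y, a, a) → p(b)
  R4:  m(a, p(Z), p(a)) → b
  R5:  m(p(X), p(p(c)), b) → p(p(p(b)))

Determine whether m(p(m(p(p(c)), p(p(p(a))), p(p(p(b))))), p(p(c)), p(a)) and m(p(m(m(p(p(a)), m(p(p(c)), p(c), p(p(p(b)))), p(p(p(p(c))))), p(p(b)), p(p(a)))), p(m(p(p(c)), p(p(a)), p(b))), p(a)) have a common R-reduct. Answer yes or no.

Reduce t₁ = m(p(m(p(p(c)), p(p(p(a))), p(p(p(b))))), p(p(c)), p(a)):
1. m(p(m(p(p(c)), p(p(p(a))), p(p(p(b))))), p(p(c)), p(a))  →  m(p(p(p(p(b)))), p(p(c)), p(a))   [R1 at 1.1]
2. m(p(p(p(p(b)))), p(p(c)), p(a))  →  p(a)   [R1 at ε]

Reduce t₂ = m(p(m(m(p(p(a)), m(p(p(c)), p(c), p(p(p(b)))), p(p(p(p(c))))), p(p(b)), p(p(a)))), p(m(p(p(c)), p(p(a)), p(b))), p(a)):
1. m(p(m(m(p(p(a)), m(p(p(c)), p(c), p(p(p(b)))), p(p(p(p(c))))), p(p(b)), p(p(a)))), p(m(p(p(c)), p(p(a)), p(b))), p(a))  →  m(p(m(m(p(p(a)), p(p(p(b))), p(p(p(p(c))))), p(p(b)), p(p(a)))), p(m(p(p(c)), p(p(a)), p(b))), p(a))   [R1 at 1.1.1.2]
2. m(p(m(m(p(p(a)), p(p(p(b))), p(p(p(p(c))))), p(p(b)), p(p(a)))), p(m(p(p(c)), p(p(a)), p(b))), p(a))  →  m(p(m(p(p(p(p(c)))), p(p(b)), p(p(a)))), p(m(p(p(c)), p(p(a)), p(b))), p(a))   [R1 at 1.1.1]
3. m(p(m(p(p(p(p(c)))), p(p(b)), p(p(a)))), p(m(p(p(c)), p(p(a)), p(b))), p(a))  →  m(p(p(p(a))), p(m(p(p(c)), p(p(a)), p(b))), p(a))   [R1 at 1.1]
4. m(p(p(p(a))), p(m(p(p(c)), p(p(a)), p(b))), p(a))  →  p(a)   [R1 at ε]

yes — NF(t₁) = p(a), NF(t₂) = p(a)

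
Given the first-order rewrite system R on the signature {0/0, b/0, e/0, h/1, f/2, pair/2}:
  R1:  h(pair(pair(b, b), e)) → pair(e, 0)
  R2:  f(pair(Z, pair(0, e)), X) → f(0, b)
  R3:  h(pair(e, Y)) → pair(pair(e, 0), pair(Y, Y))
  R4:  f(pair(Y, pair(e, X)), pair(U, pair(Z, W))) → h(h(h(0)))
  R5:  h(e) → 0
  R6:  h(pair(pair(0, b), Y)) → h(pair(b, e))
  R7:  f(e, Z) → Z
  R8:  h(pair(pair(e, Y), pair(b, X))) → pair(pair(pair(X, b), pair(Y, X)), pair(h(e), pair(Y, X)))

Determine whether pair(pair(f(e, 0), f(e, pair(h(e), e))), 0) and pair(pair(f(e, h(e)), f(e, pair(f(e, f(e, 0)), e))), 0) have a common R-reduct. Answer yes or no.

Reduce t₁ = pair(pair(f(e, 0), f(e, pair(h(e), e))), 0):
1. pair(pair(f(e, 0), f(e, pair(h(e), e))), 0)  →  pair(pair(0, f(e, pair(h(e), e))), 0)   [R7 at 1.1]
2. pair(pair(0, f(e, pair(h(e), e))), 0)  →  pair(pair(0, pair(h(e), e)), 0)   [R7 at 1.2]
3. pair(pair(0, pair(h(e), e)), 0)  →  pair(pair(0, pair(0, e)), 0)   [R5 at 1.2.1]

Reduce t₂ = pair(pair(f(e, h(e)), f(e, pair(f(e, f(e, 0)), e))), 0):
1. pair(pair(f(e, h(e)), f(e, pair(f(e, f(e, 0)), e))), 0)  →  pair(pair(h(e), f(e, pair(f(e, f(e, 0)), e))), 0)   [R7 at 1.1]
2. pair(pair(h(e), f(e, pair(f(e, f(e, 0)), e))), 0)  →  pair(pair(0, f(e, pair(f(e, f(e, 0)), e))), 0)   [R5 at 1.1]
3. pair(pair(0, f(e, pair(f(e, f(e, 0)), e))), 0)  →  pair(pair(0, pair(f(e, f(e, 0)), e)), 0)   [R7 at 1.2]
4. pair(pair(0, pair(f(e, f(e, 0)), e)), 0)  →  pair(pair(0, pair(f(e, 0), e)), 0)   [R7 at 1.2.1]
5. pair(pair(0, pair(f(e, 0), e)), 0)  →  pair(pair(0, pair(0, e)), 0)   [R7 at 1.2.1]

yes — NF(t₁) = pair(pair(0, pair(0, e)), 0), NF(t₂) = pair(pair(0, pair(0, e)), 0)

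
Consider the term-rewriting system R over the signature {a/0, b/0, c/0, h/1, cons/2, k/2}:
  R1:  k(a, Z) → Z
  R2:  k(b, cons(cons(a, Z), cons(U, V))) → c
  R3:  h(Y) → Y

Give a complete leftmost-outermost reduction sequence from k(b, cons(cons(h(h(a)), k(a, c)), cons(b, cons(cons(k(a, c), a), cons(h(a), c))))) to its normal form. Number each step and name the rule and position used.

c

1. k(b, cons(cons(h(h(a)), k(a, c)), cons(b, cons(cons(k(a, c), a), cons(h(a), c)))))  →  k(b, cons(cons(h(a), k(a, c)), cons(b, cons(cons(k(a, c), a), cons(h(a), c)))))   [R3 at 2.1.1]
2. k(b, cons(cons(h(a), k(a, c)), cons(b, cons(cons(k(a, c), a), cons(h(a), c)))))  →  k(b, cons(cons(a, k(a, c)), cons(b, cons(cons(k(a, c), a), cons(h(a), c)))))   [R3 at 2.1.1]
3. k(b, cons(cons(a, k(a, c)), cons(b, cons(cons(k(a, c), a), cons(h(a), c)))))  →  c   [R2 at ε]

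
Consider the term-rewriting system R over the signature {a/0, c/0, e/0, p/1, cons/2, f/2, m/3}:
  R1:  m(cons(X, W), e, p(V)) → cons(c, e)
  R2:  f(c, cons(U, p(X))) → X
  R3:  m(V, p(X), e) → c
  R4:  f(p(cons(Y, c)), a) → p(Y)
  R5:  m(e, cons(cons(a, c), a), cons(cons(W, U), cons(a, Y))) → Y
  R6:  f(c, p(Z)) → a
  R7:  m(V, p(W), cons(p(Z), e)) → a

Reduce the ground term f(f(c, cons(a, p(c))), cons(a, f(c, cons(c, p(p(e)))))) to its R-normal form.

e

1. f(f(c, cons(a, p(c))), cons(a, f(c, cons(c, p(p(e))))))  →  f(c, cons(a, f(c, cons(c, p(p(e))))))   [R2 at 1]
2. f(c, cons(a, f(c, cons(c, p(p(e))))))  →  f(c, cons(a, p(e)))   [R2 at 2.2]
3. f(c, cons(a, p(e)))  →  e   [R2 at ε]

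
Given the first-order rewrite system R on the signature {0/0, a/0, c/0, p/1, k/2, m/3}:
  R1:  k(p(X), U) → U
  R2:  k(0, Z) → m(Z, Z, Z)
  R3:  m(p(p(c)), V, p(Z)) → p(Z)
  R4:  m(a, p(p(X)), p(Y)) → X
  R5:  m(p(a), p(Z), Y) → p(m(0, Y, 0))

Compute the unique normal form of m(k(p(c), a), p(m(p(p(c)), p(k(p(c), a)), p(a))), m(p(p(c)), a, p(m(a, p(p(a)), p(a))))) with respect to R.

1. m(k(p(c), a), p(m(p(p(c)), p(k(p(c), a)), p(a))), m(p(p(c)), a, p(m(a, p(p(a)), p(a)))))  →  m(a, p(m(p(p(c)), p(k(p(c), a)), p(a))), m(p(p(c)), a, p(m(a, p(p(a)), p(a)))))   [R1 at 1]
2. m(a, p(m(p(p(c)), p(k(p(c), a)), p(a))), m(p(p(c)), a, p(m(a, p(p(a)), p(a)))))  →  m(a, p(p(a)), m(p(p(c)), a, p(m(a, p(p(a)), p(a)))))   [R3 at 2.1]
3. m(a, p(p(a)), m(p(p(c)), a, p(m(a, p(p(a)), p(a)))))  →  m(a, p(p(a)), p(m(a, p(p(a)), p(a))))   [R3 at 3]
4. m(a, p(p(a)), p(m(a, p(p(a)), p(a))))  →  a   [R4 at ε]

a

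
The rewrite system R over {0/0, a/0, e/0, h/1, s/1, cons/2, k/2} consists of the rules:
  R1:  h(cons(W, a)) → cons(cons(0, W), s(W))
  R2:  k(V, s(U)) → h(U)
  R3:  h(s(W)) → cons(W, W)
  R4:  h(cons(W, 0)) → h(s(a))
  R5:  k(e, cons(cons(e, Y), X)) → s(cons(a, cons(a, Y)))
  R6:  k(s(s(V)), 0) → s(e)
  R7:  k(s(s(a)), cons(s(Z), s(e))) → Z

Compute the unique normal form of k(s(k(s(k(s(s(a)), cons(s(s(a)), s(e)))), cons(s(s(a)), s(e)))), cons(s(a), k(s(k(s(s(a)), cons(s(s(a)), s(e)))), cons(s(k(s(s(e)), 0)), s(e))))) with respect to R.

1. k(s(k(s(k(s(s(a)), cons(s(s(a)), s(e)))), cons(s(s(a)), s(e)))), cons(s(a), k(s(k(s(s(a)), cons(s(s(a)), s(e)))), cons(s(k(s(s(e)), 0)), s(e)))))  →  k(s(k(s(s(a)), cons(s(s(a)), s(e)))), cons(s(a), k(s(k(s(s(a)), cons(s(s(a)), s(e)))), cons(s(k(s(s(e)), 0)), s(e)))))   [R7 at 1.1.1.1]
2. k(s(k(s(s(a)), cons(s(s(a)), s(e)))), cons(s(a), k(s(k(s(s(a)), cons(s(s(a)), s(e)))), cons(s(k(s(s(e)), 0)), s(e)))))  →  k(s(s(a)), cons(s(a), k(s(k(s(s(a)), cons(s(s(a)), s(e)))), cons(s(k(s(s(e)), 0)), s(e)))))   [R7 at 1.1]
3. k(s(s(a)), cons(s(a), k(s(k(s(s(a)), cons(s(s(a)), s(e)))), cons(s(k(s(s(e)), 0)), s(e)))))  →  k(s(s(a)), cons(s(a), k(s(s(a)), cons(s(k(s(s(e)), 0)), s(e)))))   [R7 at 2.2.1.1]
4. k(s(s(a)), cons(s(a), k(s(s(a)), cons(s(k(s(s(e)), 0)), s(e)))))  →  k(s(s(a)), cons(s(a), k(s(s(e)), 0)))   [R7 at 2.2]
5. k(s(s(a)), cons(s(a), k(s(s(e)), 0)))  →  k(s(s(a)), cons(s(a), s(e)))   [R6 at 2.2]
6. k(s(s(a)), cons(s(a), s(e)))  →  a   [R7 at ε]

a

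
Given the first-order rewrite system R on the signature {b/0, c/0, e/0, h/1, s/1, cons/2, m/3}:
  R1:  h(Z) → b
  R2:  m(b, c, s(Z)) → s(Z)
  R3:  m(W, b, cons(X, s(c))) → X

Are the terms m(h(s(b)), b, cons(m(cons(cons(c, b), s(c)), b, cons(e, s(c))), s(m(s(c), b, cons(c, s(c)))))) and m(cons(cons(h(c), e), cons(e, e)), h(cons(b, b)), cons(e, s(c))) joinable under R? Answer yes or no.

yes — NF(t₁) = e, NF(t₂) = e

Reduce t₁ = m(h(s(b)), b, cons(m(cons(cons(c, b), s(c)), b, cons(e, s(c))), s(m(s(c), b, cons(c, s(c)))))):
1. m(h(s(b)), b, cons(m(cons(cons(c, b), s(c)), b, cons(e, s(c))), s(m(s(c), b, cons(c, s(c))))))  →  m(b, b, cons(m(cons(cons(c, b), s(c)), b, cons(e, s(c))), s(m(s(c), b, cons(c, s(c))))))   [R1 at 1]
2. m(b, b, cons(m(cons(cons(c, b), s(c)), b, cons(e, s(c))), s(m(s(c), b, cons(c, s(c))))))  →  m(b, b, cons(e, s(m(s(c), b, cons(c, s(c))))))   [R3 at 3.1]
3. m(b, b, cons(e, s(m(s(c), b, cons(c, s(c))))))  →  m(b, b, cons(e, s(c)))   [R3 at 3.2.1]
4. m(b, b, cons(e, s(c)))  →  e   [R3 at ε]

Reduce t₂ = m(cons(cons(h(c), e), cons(e, e)), h(cons(b, b)), cons(e, s(c))):
1. m(cons(cons(h(c), e), cons(e, e)), h(cons(b, b)), cons(e, s(c)))  →  m(cons(cons(b, e), cons(e, e)), h(cons(b, b)), cons(e, s(c)))   [R1 at 1.1.1]
2. m(cons(cons(b, e), cons(e, e)), h(cons(b, b)), cons(e, s(c)))  →  m(cons(cons(b, e), cons(e, e)), b, cons(e, s(c)))   [R1 at 2]
3. m(cons(cons(b, e), cons(e, e)), b, cons(e, s(c)))  →  e   [R3 at ε]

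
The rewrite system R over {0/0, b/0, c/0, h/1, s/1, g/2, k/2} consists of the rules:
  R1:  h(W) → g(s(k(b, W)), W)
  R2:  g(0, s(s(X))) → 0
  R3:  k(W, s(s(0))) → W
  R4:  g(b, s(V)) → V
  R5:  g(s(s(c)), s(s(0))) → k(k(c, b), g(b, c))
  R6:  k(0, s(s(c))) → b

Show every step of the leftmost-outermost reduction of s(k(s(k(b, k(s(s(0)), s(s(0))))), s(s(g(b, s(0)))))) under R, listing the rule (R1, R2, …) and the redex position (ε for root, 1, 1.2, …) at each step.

s(s(b))

1. s(k(s(k(b, k(s(s(0)), s(s(0))))), s(s(g(b, s(0))))))  →  s(k(s(k(b, s(s(0)))), s(s(g(b, s(0))))))   [R3 at 1.1.1.2]
2. s(k(s(k(b, s(s(0)))), s(s(g(b, s(0))))))  →  s(k(s(b), s(s(g(b, s(0))))))   [R3 at 1.1.1]
3. s(k(s(b), s(s(g(b, s(0))))))  →  s(k(s(b), s(s(0))))   [R4 at 1.2.1.1]
4. s(k(s(b), s(s(0))))  →  s(s(b))   [R3 at 1]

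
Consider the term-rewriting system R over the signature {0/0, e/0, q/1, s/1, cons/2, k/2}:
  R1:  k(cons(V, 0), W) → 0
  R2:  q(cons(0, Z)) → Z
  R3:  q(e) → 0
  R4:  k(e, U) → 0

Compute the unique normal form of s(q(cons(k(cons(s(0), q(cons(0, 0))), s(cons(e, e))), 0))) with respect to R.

1. s(q(cons(k(cons(s(0), q(cons(0, 0))), s(cons(e, e))), 0)))  →  s(q(cons(k(cons(s(0), 0), s(cons(e, e))), 0)))   [R2 at 1.1.1.1.2]
2. s(q(cons(k(cons(s(0), 0), s(cons(e, e))), 0)))  →  s(q(cons(0, 0)))   [R1 at 1.1.1]
3. s(q(cons(0, 0)))  →  s(0)   [R2 at 1]

s(0)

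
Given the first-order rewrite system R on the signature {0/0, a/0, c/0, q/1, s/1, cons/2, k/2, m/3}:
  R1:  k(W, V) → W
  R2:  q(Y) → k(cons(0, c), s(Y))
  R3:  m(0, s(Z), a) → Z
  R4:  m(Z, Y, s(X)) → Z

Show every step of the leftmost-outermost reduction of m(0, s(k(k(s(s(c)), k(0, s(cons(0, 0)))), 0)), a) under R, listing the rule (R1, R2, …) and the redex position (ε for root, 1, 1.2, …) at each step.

s(s(c))

1. m(0, s(k(k(s(s(c)), k(0, s(cons(0, 0)))), 0)), a)  →  k(k(s(s(c)), k(0, s(cons(0, 0)))), 0)   [R3 at ε]
2. k(k(s(s(c)), k(0, s(cons(0, 0)))), 0)  →  k(s(s(c)), k(0, s(cons(0, 0))))   [R1 at ε]
3. k(s(s(c)), k(0, s(cons(0, 0))))  →  s(s(c))   [R1 at ε]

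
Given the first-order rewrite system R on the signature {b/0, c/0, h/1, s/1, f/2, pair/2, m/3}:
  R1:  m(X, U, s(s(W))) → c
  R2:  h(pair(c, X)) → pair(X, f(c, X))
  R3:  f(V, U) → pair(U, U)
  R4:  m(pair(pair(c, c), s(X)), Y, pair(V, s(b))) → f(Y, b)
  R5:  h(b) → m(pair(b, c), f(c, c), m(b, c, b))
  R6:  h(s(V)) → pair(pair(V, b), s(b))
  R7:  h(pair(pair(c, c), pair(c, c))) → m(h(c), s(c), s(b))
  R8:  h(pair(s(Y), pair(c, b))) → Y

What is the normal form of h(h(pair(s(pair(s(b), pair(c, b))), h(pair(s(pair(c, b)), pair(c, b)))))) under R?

1. h(h(pair(s(pair(s(b), pair(c, b))), h(pair(s(pair(c, b)), pair(c, b))))))  →  h(h(pair(s(pair(s(b), pair(c, b))), pair(c, b))))   [R8 at 1.1.2]
2. h(h(pair(s(pair(s(b), pair(c, b))), pair(c, b))))  →  h(pair(s(b), pair(c, b)))   [R8 at 1]
3. h(pair(s(b), pair(c, b)))  →  b   [R8 at ε]

b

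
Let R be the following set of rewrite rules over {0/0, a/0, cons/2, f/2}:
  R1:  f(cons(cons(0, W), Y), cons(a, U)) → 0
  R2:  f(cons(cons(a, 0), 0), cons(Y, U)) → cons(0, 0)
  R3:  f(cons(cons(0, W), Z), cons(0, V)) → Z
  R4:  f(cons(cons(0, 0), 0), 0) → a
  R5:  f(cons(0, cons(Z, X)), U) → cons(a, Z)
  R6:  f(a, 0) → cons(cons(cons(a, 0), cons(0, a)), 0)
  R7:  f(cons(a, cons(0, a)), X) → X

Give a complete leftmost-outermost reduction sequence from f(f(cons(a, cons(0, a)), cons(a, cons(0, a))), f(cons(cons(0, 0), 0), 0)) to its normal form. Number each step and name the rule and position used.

a

1. f(f(cons(a, cons(0, a)), cons(a, cons(0, a))), f(cons(cons(0, 0), 0), 0))  →  f(cons(a, cons(0, a)), f(cons(cons(0, 0), 0), 0))   [R7 at 1]
2. f(cons(a, cons(0, a)), f(cons(cons(0, 0), 0), 0))  →  f(cons(cons(0, 0), 0), 0)   [R7 at ε]
3. f(cons(cons(0, 0), 0), 0)  →  a   [R4 at ε]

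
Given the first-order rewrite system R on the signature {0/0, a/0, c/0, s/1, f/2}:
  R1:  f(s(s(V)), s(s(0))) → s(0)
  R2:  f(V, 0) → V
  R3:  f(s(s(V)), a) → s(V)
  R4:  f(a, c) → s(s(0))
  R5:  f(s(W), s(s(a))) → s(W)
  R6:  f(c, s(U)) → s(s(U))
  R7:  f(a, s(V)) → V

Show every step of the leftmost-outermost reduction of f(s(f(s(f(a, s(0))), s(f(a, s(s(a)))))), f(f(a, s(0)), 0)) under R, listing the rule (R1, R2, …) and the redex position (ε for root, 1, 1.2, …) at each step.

s(s(0))

1. f(s(f(s(f(a, s(0))), s(f(a, s(s(a)))))), f(f(a, s(0)), 0))  →  f(s(f(s(0), s(f(a, s(s(a)))))), f(f(a, s(0)), 0))   [R7 at 1.1.1.1]
2. f(s(f(s(0), s(f(a, s(s(a)))))), f(f(a, s(0)), 0))  →  f(s(f(s(0), s(s(a)))), f(f(a, s(0)), 0))   [R7 at 1.1.2.1]
3. f(s(f(s(0), s(s(a)))), f(f(a, s(0)), 0))  →  f(s(s(0)), f(f(a, s(0)), 0))   [R5 at 1.1]
4. f(s(s(0)), f(f(a, s(0)), 0))  →  f(s(s(0)), f(a, s(0)))   [R2 at 2]
5. f(s(s(0)), f(a, s(0)))  →  f(s(s(0)), 0)   [R7 at 2]
6. f(s(s(0)), 0)  →  s(s(0))   [R2 at ε]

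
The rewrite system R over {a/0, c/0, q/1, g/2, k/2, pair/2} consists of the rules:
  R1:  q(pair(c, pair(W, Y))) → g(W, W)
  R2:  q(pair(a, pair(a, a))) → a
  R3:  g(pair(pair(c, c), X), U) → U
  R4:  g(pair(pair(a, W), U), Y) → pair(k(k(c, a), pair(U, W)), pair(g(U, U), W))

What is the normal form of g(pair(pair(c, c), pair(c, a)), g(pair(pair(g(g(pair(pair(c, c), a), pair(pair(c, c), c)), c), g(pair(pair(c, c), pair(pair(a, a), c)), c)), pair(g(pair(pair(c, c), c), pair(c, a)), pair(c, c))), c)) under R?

1. g(pair(pair(c, c), pair(c, a)), g(pair(pair(g(g(pair(pair(c, c), a), pair(pair(c, c), c)), c), g(pair(pair(c, c), pair(pair(a, a), c)), c)), pair(g(pair(pair(c, c), c), pair(c, a)), pair(c, c))), c))  →  g(pair(pair(g(g(pair(pair(c, c), a), pair(pair(c, c), c)), c), g(pair(pair(c, c), pair(pair(a, a), c)), c)), pair(g(pair(pair(c, c), c), pair(c, a)), pair(c, c))), c)   [R3 at ε]
2. g(pair(pair(g(g(pair(pair(c, c), a), pair(pair(c, c), c)), c), g(pair(pair(c, c), pair(pair(a, a), c)), c)), pair(g(pair(pair(c, c), c), pair(c, a)), pair(c, c))), c)  →  g(pair(pair(g(pair(pair(c, c), c), c), g(pair(pair(c, c), pair(pair(a, a), c)), c)), pair(g(pair(pair(c, c), c), pair(c, a)), pair(c, c))), c)   [R3 at 1.1.1.1]
3. g(pair(pair(g(pair(pair(c, c), c), c), g(pair(pair(c, c), pair(pair(a, a), c)), c)), pair(g(pair(pair(c, c), c), pair(c, a)), pair(c, c))), c)  →  g(pair(pair(c, g(pair(pair(c, c), pair(pair(a, a), c)), c)), pair(g(pair(pair(c, c), c), pair(c, a)), pair(c, c))), c)   [R3 at 1.1.1]
4. g(pair(pair(c, g(pair(pair(c, c), pair(pair(a, a), c)), c)), pair(g(pair(pair(c, c), c), pair(c, a)), pair(c, c))), c)  →  g(pair(pair(c, c), pair(g(pair(pair(c, c), c), pair(c, a)), pair(c, c))), c)   [R3 at 1.1.2]
5. g(pair(pair(c, c), pair(g(pair(pair(c, c), c), pair(c, a)), pair(c, c))), c)  →  c   [R3 at ε]

c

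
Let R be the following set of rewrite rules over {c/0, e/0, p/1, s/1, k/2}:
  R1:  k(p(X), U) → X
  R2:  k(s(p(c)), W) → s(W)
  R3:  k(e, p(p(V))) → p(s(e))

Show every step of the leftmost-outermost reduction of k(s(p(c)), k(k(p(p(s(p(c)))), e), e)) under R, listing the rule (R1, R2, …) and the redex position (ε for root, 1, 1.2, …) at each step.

s(s(p(c)))

1. k(s(p(c)), k(k(p(p(s(p(c)))), e), e))  →  s(k(k(p(p(s(p(c)))), e), e))   [R2 at ε]
2. s(k(k(p(p(s(p(c)))), e), e))  →  s(k(p(s(p(c))), e))   [R1 at 1.1]
3. s(k(p(s(p(c))), e))  →  s(s(p(c)))   [R1 at 1]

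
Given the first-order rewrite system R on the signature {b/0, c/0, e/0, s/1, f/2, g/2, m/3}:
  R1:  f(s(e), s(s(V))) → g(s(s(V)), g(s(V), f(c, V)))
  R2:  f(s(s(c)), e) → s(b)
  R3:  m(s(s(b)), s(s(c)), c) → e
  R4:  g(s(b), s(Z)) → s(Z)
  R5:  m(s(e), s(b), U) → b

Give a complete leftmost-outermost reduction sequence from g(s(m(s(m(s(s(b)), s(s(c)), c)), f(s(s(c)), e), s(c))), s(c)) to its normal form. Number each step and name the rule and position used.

s(c)

1. g(s(m(s(m(s(s(b)), s(s(c)), c)), f(s(s(c)), e), s(c))), s(c))  →  g(s(m(s(e), f(s(s(c)), e), s(c))), s(c))   [R3 at 1.1.1.1]
2. g(s(m(s(e), f(s(s(c)), e), s(c))), s(c))  →  g(s(m(s(e), s(b), s(c))), s(c))   [R2 at 1.1.2]
3. g(s(m(s(e), s(b), s(c))), s(c))  →  g(s(b), s(c))   [R5 at 1.1]
4. g(s(b), s(c))  →  s(c)   [R4 at ε]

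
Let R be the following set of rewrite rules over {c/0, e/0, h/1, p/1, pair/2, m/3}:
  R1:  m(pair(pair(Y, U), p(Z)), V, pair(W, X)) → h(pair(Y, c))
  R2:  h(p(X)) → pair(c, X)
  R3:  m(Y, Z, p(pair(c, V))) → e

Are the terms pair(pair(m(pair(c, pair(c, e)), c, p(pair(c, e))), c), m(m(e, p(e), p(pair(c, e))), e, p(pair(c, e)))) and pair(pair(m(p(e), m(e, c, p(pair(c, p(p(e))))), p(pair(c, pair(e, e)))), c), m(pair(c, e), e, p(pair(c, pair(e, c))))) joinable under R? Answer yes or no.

Reduce t₁ = pair(pair(m(pair(c, pair(c, e)), c, p(pair(c, e))), c), m(m(e, p(e), p(pair(c, e))), e, p(pair(c, e)))):
1. pair(pair(m(pair(c, pair(c, e)), c, p(pair(c, e))), c), m(m(e, p(e), p(pair(c, e))), e, p(pair(c, e))))  →  pair(pair(e, c), m(m(e, p(e), p(pair(c, e))), e, p(pair(c, e))))   [R3 at 1.1]
2. pair(pair(e, c), m(m(e, p(e), p(pair(c, e))), e, p(pair(c, e))))  →  pair(pair(e, c), e)   [R3 at 2]

Reduce t₂ = pair(pair(m(p(e), m(e, c, p(pair(c, p(p(e))))), p(pair(c, pair(e, e)))), c), m(pair(c, e), e, p(pair(c, pair(e, c))))):
1. pair(pair(m(p(e), m(e, c, p(pair(c, p(p(e))))), p(pair(c, pair(e, e)))), c), m(pair(c, e), e, p(pair(c, pair(e, c)))))  →  pair(pair(e, c), m(pair(c, e), e, p(pair(c, pair(e, c)))))   [R3 at 1.1]
2. pair(pair(e, c), m(pair(c, e), e, p(pair(c, pair(e, c)))))  →  pair(pair(e, c), e)   [R3 at 2]

yes — NF(t₁) = pair(pair(e, c), e), NF(t₂) = pair(pair(e, c), e)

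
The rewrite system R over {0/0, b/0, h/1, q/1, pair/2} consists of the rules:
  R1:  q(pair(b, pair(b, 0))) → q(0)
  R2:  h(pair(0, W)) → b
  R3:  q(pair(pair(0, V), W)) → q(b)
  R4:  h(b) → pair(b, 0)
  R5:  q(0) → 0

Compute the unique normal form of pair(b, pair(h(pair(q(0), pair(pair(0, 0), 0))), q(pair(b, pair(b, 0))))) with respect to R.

pair(b, pair(b, 0))

1. pair(b, pair(h(pair(q(0), pair(pair(0, 0), 0))), q(pair(b, pair(b, 0)))))  →  pair(b, pair(h(pair(0, pair(pair(0, 0), 0))), q(pair(b, pair(b, 0)))))   [R5 at 2.1.1.1]
2. pair(b, pair(h(pair(0, pair(pair(0, 0), 0))), q(pair(b, pair(b, 0)))))  →  pair(b, pair(b, q(pair(b, pair(b, 0)))))   [R2 at 2.1]
3. pair(b, pair(b, q(pair(b, pair(b, 0)))))  →  pair(b, pair(b, q(0)))   [R1 at 2.2]
4. pair(b, pair(b, q(0)))  →  pair(b, pair(b, 0))   [R5 at 2.2]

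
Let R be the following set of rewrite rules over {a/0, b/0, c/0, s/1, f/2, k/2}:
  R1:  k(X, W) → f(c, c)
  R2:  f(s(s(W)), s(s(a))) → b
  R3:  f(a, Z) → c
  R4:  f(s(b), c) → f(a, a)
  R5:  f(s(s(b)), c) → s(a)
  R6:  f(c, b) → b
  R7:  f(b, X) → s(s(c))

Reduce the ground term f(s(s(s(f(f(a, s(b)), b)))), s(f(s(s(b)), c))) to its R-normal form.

1. f(s(s(s(f(f(a, s(b)), b)))), s(f(s(s(b)), c)))  →  f(s(s(s(f(c, b)))), s(f(s(s(b)), c)))   [R3 at 1.1.1.1.1]
2. f(s(s(s(f(c, b)))), s(f(s(s(b)), c)))  →  f(s(s(s(b))), s(f(s(s(b)), c)))   [R6 at 1.1.1.1]
3. f(s(s(s(b))), s(f(s(s(b)), c)))  →  f(s(s(s(b))), s(s(a)))   [R5 at 2.1]
4. f(s(s(s(b))), s(s(a)))  →  b   [R2 at ε]

b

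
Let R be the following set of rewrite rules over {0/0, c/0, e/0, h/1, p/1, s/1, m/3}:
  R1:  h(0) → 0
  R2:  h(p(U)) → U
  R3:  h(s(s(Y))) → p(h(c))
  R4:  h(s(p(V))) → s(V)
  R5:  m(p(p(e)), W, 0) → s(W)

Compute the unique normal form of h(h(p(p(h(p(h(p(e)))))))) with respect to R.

e

1. h(h(p(p(h(p(h(p(e))))))))  →  h(p(h(p(h(p(e))))))   [R2 at 1]
2. h(p(h(p(h(p(e))))))  →  h(p(h(p(e))))   [R2 at ε]
3. h(p(h(p(e))))  →  h(p(e))   [R2 at ε]
4. h(p(e))  →  e   [R2 at ε]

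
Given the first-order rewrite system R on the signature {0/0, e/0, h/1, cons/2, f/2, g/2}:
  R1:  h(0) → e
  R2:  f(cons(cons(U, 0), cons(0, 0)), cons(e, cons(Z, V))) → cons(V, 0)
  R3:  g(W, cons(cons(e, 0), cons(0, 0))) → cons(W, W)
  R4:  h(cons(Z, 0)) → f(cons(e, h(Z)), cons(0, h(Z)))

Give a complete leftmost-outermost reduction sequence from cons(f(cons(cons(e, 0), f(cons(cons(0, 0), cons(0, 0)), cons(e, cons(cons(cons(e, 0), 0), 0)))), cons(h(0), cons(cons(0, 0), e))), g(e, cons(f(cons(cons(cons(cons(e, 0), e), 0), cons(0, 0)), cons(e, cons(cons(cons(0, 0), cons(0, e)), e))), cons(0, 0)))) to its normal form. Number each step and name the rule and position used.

1. cons(f(cons(cons(e, 0), f(cons(cons(0, 0), cons(0, 0)), cons(e, cons(cons(cons(e, 0), 0), 0)))), cons(h(0), cons(cons(0, 0), e))), g(e, cons(f(cons(cons(cons(cons(e, 0), e), 0), cons(0, 0)), cons(e, cons(cons(cons(0, 0), cons(0, e)), e))), cons(0, 0))))  →  cons(f(cons(cons(e, 0), cons(0, 0)), cons(h(0), cons(cons(0, 0), e))), g(e, cons(f(cons(cons(cons(cons(e, 0), e), 0), cons(0, 0)), cons(e, cons(cons(cons(0, 0), cons(0, e)), e))), cons(0, 0))))   [R2 at 1.1.2]
2. cons(f(cons(cons(e, 0), cons(0, 0)), cons(h(0), cons(cons(0, 0), e))), g(e, cons(f(cons(cons(cons(cons(e, 0), e), 0), cons(0, 0)), cons(e, cons(cons(cons(0, 0), cons(0, e)), e))), cons(0, 0))))  →  cons(f(cons(cons(e, 0), cons(0, 0)), cons(e, cons(cons(0, 0), e))), g(e, cons(f(cons(cons(cons(cons(e, 0), e), 0), cons(0, 0)), cons(e, cons(cons(cons(0, 0), cons(0, e)), e))), cons(0, 0))))   [R1 at 1.2.1]
3. cons(f(cons(cons(e, 0), cons(0, 0)), cons(e, cons(cons(0, 0), e))), g(e, cons(f(cons(cons(cons(cons(e, 0), e), 0), cons(0, 0)), cons(e, cons(cons(cons(0, 0), cons(0, e)), e))), cons(0, 0))))  →  cons(cons(e, 0), g(e, cons(f(cons(cons(cons(cons(e, 0), e), 0), cons(0, 0)), cons(e, cons(cons(cons(0, 0), cons(0, e)), e))), cons(0, 0))))   [R2 at 1]
4. cons(cons(e, 0), g(e, cons(f(cons(cons(cons(cons(e, 0), e), 0), cons(0, 0)), cons(e, cons(cons(cons(0, 0), cons(0, e)), e))), cons(0, 0))))  →  cons(cons(e, 0), g(e, cons(cons(e, 0), cons(0, 0))))   [R2 at 2.2.1]
5. cons(cons(e, 0), g(e, cons(cons(e, 0), cons(0, 0))))  →  cons(cons(e, 0), cons(e, e))   [R3 at 2]

cons(cons(e, 0), cons(e, e))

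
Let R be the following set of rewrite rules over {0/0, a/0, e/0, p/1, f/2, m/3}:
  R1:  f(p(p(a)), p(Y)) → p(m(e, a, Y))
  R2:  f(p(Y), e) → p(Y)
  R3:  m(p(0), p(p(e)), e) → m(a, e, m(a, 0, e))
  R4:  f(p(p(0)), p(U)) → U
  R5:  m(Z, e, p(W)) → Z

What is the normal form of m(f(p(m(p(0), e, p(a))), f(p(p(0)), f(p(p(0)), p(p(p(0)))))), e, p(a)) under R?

1. m(f(p(m(p(0), e, p(a))), f(p(p(0)), f(p(p(0)), p(p(p(0)))))), e, p(a))  →  f(p(m(p(0), e, p(a))), f(p(p(0)), f(p(p(0)), p(p(p(0))))))   [R5 at ε]
2. f(p(m(p(0), e, p(a))), f(p(p(0)), f(p(p(0)), p(p(p(0))))))  →  f(p(p(0)), f(p(p(0)), f(p(p(0)), p(p(p(0))))))   [R5 at 1.1]
3. f(p(p(0)), f(p(p(0)), f(p(p(0)), p(p(p(0))))))  →  f(p(p(0)), f(p(p(0)), p(p(0))))   [R4 at 2.2]
4. f(p(p(0)), f(p(p(0)), p(p(0))))  →  f(p(p(0)), p(0))   [R4 at 2]
5. f(p(p(0)), p(0))  →  0   [R4 at ε]

0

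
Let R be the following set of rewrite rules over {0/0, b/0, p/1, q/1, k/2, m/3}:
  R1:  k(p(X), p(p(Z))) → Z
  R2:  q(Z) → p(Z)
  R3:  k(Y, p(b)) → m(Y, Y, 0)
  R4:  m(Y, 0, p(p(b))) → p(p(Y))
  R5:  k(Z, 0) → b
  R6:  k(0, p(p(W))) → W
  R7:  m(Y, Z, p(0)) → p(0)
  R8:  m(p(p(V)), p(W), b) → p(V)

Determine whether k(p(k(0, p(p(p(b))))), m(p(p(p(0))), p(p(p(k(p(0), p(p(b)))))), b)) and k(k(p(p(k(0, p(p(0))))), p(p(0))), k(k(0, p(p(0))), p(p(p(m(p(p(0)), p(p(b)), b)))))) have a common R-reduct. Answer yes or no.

Reduce t₁ = k(p(k(0, p(p(p(b))))), m(p(p(p(0))), p(p(p(k(p(0), p(p(b)))))), b)):
1. k(p(k(0, p(p(p(b))))), m(p(p(p(0))), p(p(p(k(p(0), p(p(b)))))), b))  →  k(p(p(b)), m(p(p(p(0))), p(p(p(k(p(0), p(p(b)))))), b))   [R6 at 1.1]
2. k(p(p(b)), m(p(p(p(0))), p(p(p(k(p(0), p(p(b)))))), b))  →  k(p(p(b)), p(p(0)))   [R8 at 2]
3. k(p(p(b)), p(p(0)))  →  0   [R1 at ε]

Reduce t₂ = k(k(p(p(k(0, p(p(0))))), p(p(0))), k(k(0, p(p(0))), p(p(p(m(p(p(0)), p(p(b)), b)))))):
1. k(k(p(p(k(0, p(p(0))))), p(p(0))), k(k(0, p(p(0))), p(p(p(m(p(p(0)), p(p(b)), b))))))  →  k(0, k(k(0, p(p(0))), p(p(p(m(p(p(0)), p(p(b)), b))))))   [R1 at 1]
2. k(0, k(k(0, p(p(0))), p(p(p(m(p(p(0)), p(p(b)), b))))))  →  k(0, k(0, p(p(p(m(p(p(0)), p(p(b)), b))))))   [R6 at 2.1]
3. k(0, k(0, p(p(p(m(p(p(0)), p(p(b)), b))))))  →  k(0, p(m(p(p(0)), p(p(b)), b)))   [R6 at 2]
4. k(0, p(m(p(p(0)), p(p(b)), b)))  →  k(0, p(p(0)))   [R8 at 2.1]
5. k(0, p(p(0)))  →  0   [R6 at ε]

yes — NF(t₁) = 0, NF(t₂) = 0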